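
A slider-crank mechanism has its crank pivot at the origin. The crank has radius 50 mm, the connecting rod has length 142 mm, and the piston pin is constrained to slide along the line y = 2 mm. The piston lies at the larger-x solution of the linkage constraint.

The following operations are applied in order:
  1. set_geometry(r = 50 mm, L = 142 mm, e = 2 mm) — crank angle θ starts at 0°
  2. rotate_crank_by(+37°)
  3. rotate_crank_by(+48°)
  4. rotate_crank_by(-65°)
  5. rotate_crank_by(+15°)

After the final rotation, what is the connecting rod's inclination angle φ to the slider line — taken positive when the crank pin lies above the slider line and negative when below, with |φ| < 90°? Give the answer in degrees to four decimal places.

10.8290

set_geometry: r = 50 mm, L = 142 mm, e = 2 mm; θ ← 0°
rotate_crank_by(+37°): θ ← 0° +37° = 37°
rotate_crank_by(+48°): θ ← 37° +48° = 85°
rotate_crank_by(-65°): θ ← 85° -65° = 20°
rotate_crank_by(+15°): θ ← 20° +15° = 35°
crank pin P = (r cos θ, r sin θ) = (40.957602, 28.678822)
h = r sin θ − e = 28.678822 − 2 = 26.678822
sin φ = h / L = 26.678822 / 142 = 0.18787903
φ = arcsin(0.18787903) = 10.829032°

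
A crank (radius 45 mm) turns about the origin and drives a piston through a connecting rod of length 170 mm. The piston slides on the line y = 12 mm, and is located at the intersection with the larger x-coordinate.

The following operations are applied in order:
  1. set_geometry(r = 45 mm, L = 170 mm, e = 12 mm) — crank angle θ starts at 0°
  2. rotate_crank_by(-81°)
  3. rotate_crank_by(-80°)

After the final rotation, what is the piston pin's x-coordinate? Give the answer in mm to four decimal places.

125.3497

set_geometry: r = 45 mm, L = 170 mm, e = 12 mm; θ ← 0°
rotate_crank_by(-81°): θ ← 0° -81° = -81°
rotate_crank_by(-80°): θ ← -81° -80° = -161°
crank pin P = (r cos θ, r sin θ) = (-42.548336, -14.650567)
h = r sin θ − e = -14.650567 − 12 = -26.650567
x = r cos θ + √(L² − h²) = -42.548336 + √(28900.0 − 710.2527) = -42.548336 + 167.898026 = 125.349691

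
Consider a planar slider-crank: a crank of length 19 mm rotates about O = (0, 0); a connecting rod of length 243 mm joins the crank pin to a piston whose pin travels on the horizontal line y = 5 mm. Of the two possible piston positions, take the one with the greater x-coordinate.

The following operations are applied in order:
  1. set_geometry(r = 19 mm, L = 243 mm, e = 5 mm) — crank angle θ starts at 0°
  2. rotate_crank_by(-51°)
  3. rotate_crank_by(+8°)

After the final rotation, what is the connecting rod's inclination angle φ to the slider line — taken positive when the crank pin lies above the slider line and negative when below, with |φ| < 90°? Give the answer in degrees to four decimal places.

set_geometry: r = 19 mm, L = 243 mm, e = 5 mm; θ ← 0°
rotate_crank_by(-51°): θ ← 0° -51° = -51°
rotate_crank_by(+8°): θ ← -51° +8° = -43°
crank pin P = (r cos θ, r sin θ) = (13.895720, -12.957969)
h = r sin θ − e = -12.957969 − 5 = -17.957969
sin φ = h / L = -17.957969 / 243 = -0.07390111
φ = arcsin(-0.07390111) = -4.238085°

-4.2381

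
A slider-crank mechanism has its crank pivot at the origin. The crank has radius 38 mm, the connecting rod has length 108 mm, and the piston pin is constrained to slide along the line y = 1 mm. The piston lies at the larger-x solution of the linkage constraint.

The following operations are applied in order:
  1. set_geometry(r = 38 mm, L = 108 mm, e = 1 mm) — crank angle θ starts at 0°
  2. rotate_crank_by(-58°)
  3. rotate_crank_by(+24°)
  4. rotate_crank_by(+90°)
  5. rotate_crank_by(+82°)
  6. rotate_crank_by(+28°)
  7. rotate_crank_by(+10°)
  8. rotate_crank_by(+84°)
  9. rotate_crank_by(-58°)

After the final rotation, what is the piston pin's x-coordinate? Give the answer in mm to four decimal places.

71.6870

set_geometry: r = 38 mm, L = 108 mm, e = 1 mm; θ ← 0°
rotate_crank_by(-58°): θ ← 0° -58° = -58°
rotate_crank_by(+24°): θ ← -58° +24° = -34°
rotate_crank_by(+90°): θ ← -34° +90° = 56°
rotate_crank_by(+82°): θ ← 56° +82° = 138°
rotate_crank_by(+28°): θ ← 138° +28° = 166°
rotate_crank_by(+10°): θ ← 166° +10° = 176°
rotate_crank_by(+84°): θ ← 176° +84° = 260°
rotate_crank_by(-58°): θ ← 260° -58° = 202°
crank pin P = (r cos θ, r sin θ) = (-35.232986, -14.235051)
h = r sin θ − e = -14.235051 − 1 = -15.235051
x = r cos θ + √(L² − h²) = -35.232986 + √(11664.0 − 232.1068) = -35.232986 + 106.920032 = 71.687045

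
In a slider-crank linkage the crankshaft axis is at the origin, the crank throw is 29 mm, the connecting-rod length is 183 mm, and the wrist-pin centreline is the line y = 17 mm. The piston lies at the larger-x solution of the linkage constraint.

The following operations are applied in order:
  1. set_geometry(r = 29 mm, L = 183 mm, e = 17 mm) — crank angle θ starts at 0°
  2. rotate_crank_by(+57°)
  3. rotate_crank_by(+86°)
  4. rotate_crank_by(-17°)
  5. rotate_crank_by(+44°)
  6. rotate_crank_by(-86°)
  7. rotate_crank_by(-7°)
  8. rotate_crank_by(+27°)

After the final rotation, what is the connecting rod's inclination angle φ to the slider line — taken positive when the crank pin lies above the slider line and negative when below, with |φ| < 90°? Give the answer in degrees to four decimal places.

3.4896

set_geometry: r = 29 mm, L = 183 mm, e = 17 mm; θ ← 0°
rotate_crank_by(+57°): θ ← 0° +57° = 57°
rotate_crank_by(+86°): θ ← 57° +86° = 143°
rotate_crank_by(-17°): θ ← 143° -17° = 126°
rotate_crank_by(+44°): θ ← 126° +44° = 170°
rotate_crank_by(-86°): θ ← 170° -86° = 84°
rotate_crank_by(-7°): θ ← 84° -7° = 77°
rotate_crank_by(+27°): θ ← 77° +27° = 104°
crank pin P = (r cos θ, r sin θ) = (-7.015735, 28.138576)
h = r sin θ − e = 28.138576 − 17 = 11.138576
sin φ = h / L = 11.138576 / 183 = 0.06086654
φ = arcsin(0.06086654) = 3.489553°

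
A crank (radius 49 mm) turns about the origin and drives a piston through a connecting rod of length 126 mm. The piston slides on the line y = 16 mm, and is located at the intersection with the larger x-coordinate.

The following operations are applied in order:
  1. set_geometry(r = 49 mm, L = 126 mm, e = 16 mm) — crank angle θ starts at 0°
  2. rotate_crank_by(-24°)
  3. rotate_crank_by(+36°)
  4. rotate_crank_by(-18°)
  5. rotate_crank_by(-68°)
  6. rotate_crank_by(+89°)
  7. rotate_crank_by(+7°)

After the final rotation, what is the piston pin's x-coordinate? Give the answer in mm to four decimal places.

set_geometry: r = 49 mm, L = 126 mm, e = 16 mm; θ ← 0°
rotate_crank_by(-24°): θ ← 0° -24° = -24°
rotate_crank_by(+36°): θ ← -24° +36° = 12°
rotate_crank_by(-18°): θ ← 12° -18° = -6°
rotate_crank_by(-68°): θ ← -6° -68° = -74°
rotate_crank_by(+89°): θ ← -74° +89° = 15°
rotate_crank_by(+7°): θ ← 15° +7° = 22°
crank pin P = (r cos θ, r sin θ) = (45.432009, 18.355723)
h = r sin θ − e = 18.355723 − 16 = 2.355723
x = r cos θ + √(L² − h²) = 45.432009 + √(15876.0 − 5.5494) = 45.432009 + 125.977977 = 171.409985

171.4100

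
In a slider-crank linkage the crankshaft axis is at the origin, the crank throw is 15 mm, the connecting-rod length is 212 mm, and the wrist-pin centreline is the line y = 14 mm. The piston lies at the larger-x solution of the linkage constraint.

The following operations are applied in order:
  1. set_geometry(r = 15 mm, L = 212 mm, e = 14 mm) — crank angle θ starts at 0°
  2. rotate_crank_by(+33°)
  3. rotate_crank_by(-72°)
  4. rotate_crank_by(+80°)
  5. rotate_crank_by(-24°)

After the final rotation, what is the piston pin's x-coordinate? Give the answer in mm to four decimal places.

set_geometry: r = 15 mm, L = 212 mm, e = 14 mm; θ ← 0°
rotate_crank_by(+33°): θ ← 0° +33° = 33°
rotate_crank_by(-72°): θ ← 33° -72° = -39°
rotate_crank_by(+80°): θ ← -39° +80° = 41°
rotate_crank_by(-24°): θ ← 41° -24° = 17°
crank pin P = (r cos θ, r sin θ) = (14.344571, 4.385576)
h = r sin θ − e = 4.385576 − 14 = -9.614424
x = r cos θ + √(L² − h²) = 14.344571 + √(44944.0 − 92.4372) = 14.344571 + 211.781876 = 226.126447

226.1264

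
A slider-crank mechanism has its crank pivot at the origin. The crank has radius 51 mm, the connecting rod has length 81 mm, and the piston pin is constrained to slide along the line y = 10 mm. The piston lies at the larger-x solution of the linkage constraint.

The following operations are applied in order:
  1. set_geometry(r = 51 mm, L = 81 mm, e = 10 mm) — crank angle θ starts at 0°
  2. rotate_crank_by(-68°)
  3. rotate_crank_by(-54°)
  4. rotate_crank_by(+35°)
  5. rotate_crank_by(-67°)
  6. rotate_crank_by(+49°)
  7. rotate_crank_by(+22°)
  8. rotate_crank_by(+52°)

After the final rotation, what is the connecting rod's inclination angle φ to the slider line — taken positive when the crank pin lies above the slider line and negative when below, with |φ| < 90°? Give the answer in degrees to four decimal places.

set_geometry: r = 51 mm, L = 81 mm, e = 10 mm; θ ← 0°
rotate_crank_by(-68°): θ ← 0° -68° = -68°
rotate_crank_by(-54°): θ ← -68° -54° = -122°
rotate_crank_by(+35°): θ ← -122° +35° = -87°
rotate_crank_by(-67°): θ ← -87° -67° = -154°
rotate_crank_by(+49°): θ ← -154° +49° = -105°
rotate_crank_by(+22°): θ ← -105° +22° = -83°
rotate_crank_by(+52°): θ ← -83° +52° = -31°
crank pin P = (r cos θ, r sin θ) = (43.715532, -26.266942)
h = r sin θ − e = -26.266942 − 10 = -36.266942
sin φ = h / L = -36.266942 / 81 = -0.44774002
φ = arcsin(-0.44774002) = -26.598778°

-26.5988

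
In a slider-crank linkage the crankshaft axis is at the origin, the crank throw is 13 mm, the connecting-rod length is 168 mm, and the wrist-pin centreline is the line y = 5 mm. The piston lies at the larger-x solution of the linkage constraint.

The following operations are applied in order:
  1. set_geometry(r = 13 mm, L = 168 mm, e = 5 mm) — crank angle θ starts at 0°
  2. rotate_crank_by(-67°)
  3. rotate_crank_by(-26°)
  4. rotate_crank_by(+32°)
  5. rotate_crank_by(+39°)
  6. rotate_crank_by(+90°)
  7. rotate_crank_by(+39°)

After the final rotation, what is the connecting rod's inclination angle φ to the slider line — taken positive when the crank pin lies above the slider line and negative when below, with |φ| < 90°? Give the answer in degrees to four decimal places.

2.5355

set_geometry: r = 13 mm, L = 168 mm, e = 5 mm; θ ← 0°
rotate_crank_by(-67°): θ ← 0° -67° = -67°
rotate_crank_by(-26°): θ ← -67° -26° = -93°
rotate_crank_by(+32°): θ ← -93° +32° = -61°
rotate_crank_by(+39°): θ ← -61° +39° = -22°
rotate_crank_by(+90°): θ ← -22° +90° = 68°
rotate_crank_by(+39°): θ ← 68° +39° = 107°
crank pin P = (r cos θ, r sin θ) = (-3.800832, 12.431962)
h = r sin θ − e = 12.431962 − 5 = 7.431962
sin φ = h / L = 7.431962 / 168 = 0.04423787
φ = arcsin(0.04423787) = 2.535471°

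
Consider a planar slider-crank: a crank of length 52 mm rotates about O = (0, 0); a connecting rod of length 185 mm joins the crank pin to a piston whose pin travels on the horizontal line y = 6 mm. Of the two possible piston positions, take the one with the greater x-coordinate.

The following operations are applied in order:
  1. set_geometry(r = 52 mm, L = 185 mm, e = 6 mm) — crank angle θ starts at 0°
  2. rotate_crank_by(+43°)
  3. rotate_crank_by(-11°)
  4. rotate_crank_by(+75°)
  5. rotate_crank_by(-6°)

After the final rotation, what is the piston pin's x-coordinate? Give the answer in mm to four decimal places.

169.5103

set_geometry: r = 52 mm, L = 185 mm, e = 6 mm; θ ← 0°
rotate_crank_by(+43°): θ ← 0° +43° = 43°
rotate_crank_by(-11°): θ ← 43° -11° = 32°
rotate_crank_by(+75°): θ ← 32° +75° = 107°
rotate_crank_by(-6°): θ ← 107° -6° = 101°
crank pin P = (r cos θ, r sin θ) = (-9.922068, 51.044614)
h = r sin θ − e = 51.044614 − 6 = 45.044614
x = r cos θ + √(L² − h²) = -9.922068 + √(34225.0 − 2029.0172) = -9.922068 + 179.432391 = 169.510323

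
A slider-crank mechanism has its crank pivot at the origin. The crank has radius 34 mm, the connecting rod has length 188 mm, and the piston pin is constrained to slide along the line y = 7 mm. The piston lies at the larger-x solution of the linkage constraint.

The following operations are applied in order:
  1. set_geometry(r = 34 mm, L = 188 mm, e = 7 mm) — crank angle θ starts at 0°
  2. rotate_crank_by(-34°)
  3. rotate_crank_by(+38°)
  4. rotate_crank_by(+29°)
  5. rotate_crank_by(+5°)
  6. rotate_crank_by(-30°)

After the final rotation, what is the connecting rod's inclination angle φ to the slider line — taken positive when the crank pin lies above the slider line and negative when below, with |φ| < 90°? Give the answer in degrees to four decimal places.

-0.6913

set_geometry: r = 34 mm, L = 188 mm, e = 7 mm; θ ← 0°
rotate_crank_by(-34°): θ ← 0° -34° = -34°
rotate_crank_by(+38°): θ ← -34° +38° = 4°
rotate_crank_by(+29°): θ ← 4° +29° = 33°
rotate_crank_by(+5°): θ ← 33° +5° = 38°
rotate_crank_by(-30°): θ ← 38° -30° = 8°
crank pin P = (r cos θ, r sin θ) = (33.669114, 4.731885)
h = r sin θ − e = 4.731885 − 7 = -2.268115
sin φ = h / L = -2.268115 / 188 = -0.01206444
φ = arcsin(-0.01206444) = -0.691258°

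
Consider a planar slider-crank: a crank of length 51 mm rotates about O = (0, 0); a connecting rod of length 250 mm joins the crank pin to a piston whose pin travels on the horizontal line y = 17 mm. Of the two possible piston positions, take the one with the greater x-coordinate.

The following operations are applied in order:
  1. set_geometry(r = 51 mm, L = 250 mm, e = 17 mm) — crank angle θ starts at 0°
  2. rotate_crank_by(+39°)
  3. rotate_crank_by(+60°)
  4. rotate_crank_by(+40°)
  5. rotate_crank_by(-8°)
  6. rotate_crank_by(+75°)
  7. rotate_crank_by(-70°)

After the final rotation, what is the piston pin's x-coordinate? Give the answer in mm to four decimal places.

212.6336

set_geometry: r = 51 mm, L = 250 mm, e = 17 mm; θ ← 0°
rotate_crank_by(+39°): θ ← 0° +39° = 39°
rotate_crank_by(+60°): θ ← 39° +60° = 99°
rotate_crank_by(+40°): θ ← 99° +40° = 139°
rotate_crank_by(-8°): θ ← 139° -8° = 131°
rotate_crank_by(+75°): θ ← 131° +75° = 206°
rotate_crank_by(-70°): θ ← 206° -70° = 136°
crank pin P = (r cos θ, r sin θ) = (-36.686330, 35.427577)
h = r sin θ − e = 35.427577 − 17 = 18.427577
x = r cos θ + √(L² − h²) = -36.686330 + √(62500.0 − 339.5756) = -36.686330 + 249.319924 = 212.633594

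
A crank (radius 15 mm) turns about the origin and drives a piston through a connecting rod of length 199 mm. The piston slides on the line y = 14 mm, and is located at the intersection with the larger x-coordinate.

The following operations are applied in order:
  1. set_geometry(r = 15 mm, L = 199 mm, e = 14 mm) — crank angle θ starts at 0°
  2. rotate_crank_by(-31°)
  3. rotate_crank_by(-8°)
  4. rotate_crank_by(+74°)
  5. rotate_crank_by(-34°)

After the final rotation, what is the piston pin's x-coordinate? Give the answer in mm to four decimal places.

set_geometry: r = 15 mm, L = 199 mm, e = 14 mm; θ ← 0°
rotate_crank_by(-31°): θ ← 0° -31° = -31°
rotate_crank_by(-8°): θ ← -31° -8° = -39°
rotate_crank_by(+74°): θ ← -39° +74° = 35°
rotate_crank_by(-34°): θ ← 35° -34° = 1°
crank pin P = (r cos θ, r sin θ) = (14.997715, 0.261786)
h = r sin θ − e = 0.261786 − 14 = -13.738214
x = r cos θ + √(L² − h²) = 14.997715 + √(39601.0 − 188.7385) = 14.997715 + 198.525216 = 213.522932

213.5229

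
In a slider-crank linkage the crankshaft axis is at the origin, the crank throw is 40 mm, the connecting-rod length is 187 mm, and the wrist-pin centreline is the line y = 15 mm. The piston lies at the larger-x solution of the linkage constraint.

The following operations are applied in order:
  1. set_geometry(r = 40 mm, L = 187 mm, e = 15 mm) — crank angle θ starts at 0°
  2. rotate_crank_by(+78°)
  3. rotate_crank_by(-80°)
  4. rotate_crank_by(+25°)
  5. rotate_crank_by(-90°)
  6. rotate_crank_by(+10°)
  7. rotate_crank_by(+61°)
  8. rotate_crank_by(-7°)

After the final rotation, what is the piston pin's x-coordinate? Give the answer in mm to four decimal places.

set_geometry: r = 40 mm, L = 187 mm, e = 15 mm; θ ← 0°
rotate_crank_by(+78°): θ ← 0° +78° = 78°
rotate_crank_by(-80°): θ ← 78° -80° = -2°
rotate_crank_by(+25°): θ ← -2° +25° = 23°
rotate_crank_by(-90°): θ ← 23° -90° = -67°
rotate_crank_by(+10°): θ ← -67° +10° = -57°
rotate_crank_by(+61°): θ ← -57° +61° = 4°
rotate_crank_by(-7°): θ ← 4° -7° = -3°
crank pin P = (r cos θ, r sin θ) = (39.945181, -2.093438)
h = r sin θ − e = -2.093438 − 15 = -17.093438
x = r cos θ + √(L² − h²) = 39.945181 + √(34969.0 − 292.1856) = 39.945181 + 186.217116 = 226.162298

226.1623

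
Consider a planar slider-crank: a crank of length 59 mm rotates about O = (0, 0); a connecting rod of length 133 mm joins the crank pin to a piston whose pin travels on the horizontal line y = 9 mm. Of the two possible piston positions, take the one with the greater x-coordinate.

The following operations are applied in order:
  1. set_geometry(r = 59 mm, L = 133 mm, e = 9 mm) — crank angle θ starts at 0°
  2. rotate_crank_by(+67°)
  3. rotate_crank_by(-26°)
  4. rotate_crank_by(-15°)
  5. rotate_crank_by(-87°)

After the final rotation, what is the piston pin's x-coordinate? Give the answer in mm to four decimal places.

set_geometry: r = 59 mm, L = 133 mm, e = 9 mm; θ ← 0°
rotate_crank_by(+67°): θ ← 0° +67° = 67°
rotate_crank_by(-26°): θ ← 67° -26° = 41°
rotate_crank_by(-15°): θ ← 41° -15° = 26°
rotate_crank_by(-87°): θ ← 26° -87° = -61°
crank pin P = (r cos θ, r sin θ) = (28.603768, -51.602563)
h = r sin θ − e = -51.602563 − 9 = -60.602563
x = r cos θ + √(L² − h²) = 28.603768 + √(17689.0 − 3672.6706) = 28.603768 + 118.390580 = 146.994347

146.9943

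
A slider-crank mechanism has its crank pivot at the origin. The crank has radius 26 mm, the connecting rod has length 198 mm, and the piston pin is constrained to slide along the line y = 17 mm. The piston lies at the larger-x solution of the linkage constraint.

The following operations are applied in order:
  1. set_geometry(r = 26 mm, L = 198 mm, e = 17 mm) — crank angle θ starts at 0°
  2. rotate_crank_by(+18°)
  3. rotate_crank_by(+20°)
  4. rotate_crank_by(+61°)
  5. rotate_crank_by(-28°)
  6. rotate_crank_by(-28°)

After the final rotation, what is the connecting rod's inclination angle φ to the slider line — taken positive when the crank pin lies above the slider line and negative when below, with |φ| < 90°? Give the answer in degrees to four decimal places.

0.2118

set_geometry: r = 26 mm, L = 198 mm, e = 17 mm; θ ← 0°
rotate_crank_by(+18°): θ ← 0° +18° = 18°
rotate_crank_by(+20°): θ ← 18° +20° = 38°
rotate_crank_by(+61°): θ ← 38° +61° = 99°
rotate_crank_by(-28°): θ ← 99° -28° = 71°
rotate_crank_by(-28°): θ ← 71° -28° = 43°
crank pin P = (r cos θ, r sin θ) = (19.015196, 17.731957)
h = r sin θ − e = 17.731957 − 17 = 0.731957
sin φ = h / L = 0.731957 / 198 = 0.00369675
φ = arcsin(0.00369675) = 0.211809°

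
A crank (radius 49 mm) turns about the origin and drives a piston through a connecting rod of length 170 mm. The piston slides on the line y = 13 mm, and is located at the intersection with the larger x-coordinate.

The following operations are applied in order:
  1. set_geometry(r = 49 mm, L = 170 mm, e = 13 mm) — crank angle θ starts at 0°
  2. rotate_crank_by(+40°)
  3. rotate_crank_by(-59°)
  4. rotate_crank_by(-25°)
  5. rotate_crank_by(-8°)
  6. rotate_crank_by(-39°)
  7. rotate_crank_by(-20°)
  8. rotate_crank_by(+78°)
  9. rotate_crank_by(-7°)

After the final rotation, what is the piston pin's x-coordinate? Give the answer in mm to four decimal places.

set_geometry: r = 49 mm, L = 170 mm, e = 13 mm; θ ← 0°
rotate_crank_by(+40°): θ ← 0° +40° = 40°
rotate_crank_by(-59°): θ ← 40° -59° = -19°
rotate_crank_by(-25°): θ ← -19° -25° = -44°
rotate_crank_by(-8°): θ ← -44° -8° = -52°
rotate_crank_by(-39°): θ ← -52° -39° = -91°
rotate_crank_by(-20°): θ ← -91° -20° = -111°
rotate_crank_by(+78°): θ ← -111° +78° = -33°
rotate_crank_by(-7°): θ ← -33° -7° = -40°
crank pin P = (r cos θ, r sin θ) = (37.536178, -31.496593)
h = r sin θ − e = -31.496593 − 13 = -44.496593
x = r cos θ + √(L² − h²) = 37.536178 + √(28900.0 − 1979.9468) = 37.536178 + 164.073317 = 201.609494

201.6095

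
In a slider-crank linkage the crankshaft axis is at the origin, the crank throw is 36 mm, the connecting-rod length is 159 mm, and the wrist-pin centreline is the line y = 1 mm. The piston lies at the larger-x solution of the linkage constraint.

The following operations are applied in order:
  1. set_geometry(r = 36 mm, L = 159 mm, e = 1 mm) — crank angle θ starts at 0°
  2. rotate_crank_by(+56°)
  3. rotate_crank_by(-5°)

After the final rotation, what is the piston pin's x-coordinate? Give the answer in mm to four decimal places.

set_geometry: r = 36 mm, L = 159 mm, e = 1 mm; θ ← 0°
rotate_crank_by(+56°): θ ← 0° +56° = 56°
rotate_crank_by(-5°): θ ← 56° -5° = 51°
crank pin P = (r cos θ, r sin θ) = (22.655534, 27.977255)
h = r sin θ − e = 27.977255 − 1 = 26.977255
x = r cos θ + √(L² − h²) = 22.655534 + √(25281.0 − 727.7723) = 22.655534 + 156.694696 = 179.350230

179.3502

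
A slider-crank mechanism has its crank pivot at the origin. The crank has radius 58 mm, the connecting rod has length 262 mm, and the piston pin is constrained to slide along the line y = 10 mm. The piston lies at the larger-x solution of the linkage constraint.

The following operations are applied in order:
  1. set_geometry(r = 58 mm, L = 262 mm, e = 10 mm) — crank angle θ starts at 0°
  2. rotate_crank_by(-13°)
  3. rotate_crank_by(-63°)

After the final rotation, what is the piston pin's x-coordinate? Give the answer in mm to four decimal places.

set_geometry: r = 58 mm, L = 262 mm, e = 10 mm; θ ← 0°
rotate_crank_by(-13°): θ ← 0° -13° = -13°
rotate_crank_by(-63°): θ ← -13° -63° = -76°
crank pin P = (r cos θ, r sin θ) = (14.031470, -56.277152)
h = r sin θ − e = -56.277152 − 10 = -66.277152
x = r cos θ + √(L² − h²) = 14.031470 + √(68644.0 − 4392.6609) = 14.031470 + 253.478479 = 267.509949

267.5099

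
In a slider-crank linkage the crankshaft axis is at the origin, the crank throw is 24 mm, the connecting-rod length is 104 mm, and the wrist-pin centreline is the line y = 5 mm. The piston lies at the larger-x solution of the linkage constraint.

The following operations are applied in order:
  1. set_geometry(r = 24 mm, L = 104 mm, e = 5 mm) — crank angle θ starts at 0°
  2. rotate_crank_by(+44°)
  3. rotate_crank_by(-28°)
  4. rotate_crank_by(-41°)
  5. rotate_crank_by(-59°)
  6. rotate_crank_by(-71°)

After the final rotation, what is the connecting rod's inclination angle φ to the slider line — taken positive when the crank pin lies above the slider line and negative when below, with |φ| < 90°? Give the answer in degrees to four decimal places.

set_geometry: r = 24 mm, L = 104 mm, e = 5 mm; θ ← 0°
rotate_crank_by(+44°): θ ← 0° +44° = 44°
rotate_crank_by(-28°): θ ← 44° -28° = 16°
rotate_crank_by(-41°): θ ← 16° -41° = -25°
rotate_crank_by(-59°): θ ← -25° -59° = -84°
rotate_crank_by(-71°): θ ← -84° -71° = -155°
crank pin P = (r cos θ, r sin θ) = (-21.751387, -10.142838)
h = r sin θ − e = -10.142838 − 5 = -15.142838
sin φ = h / L = -15.142838 / 104 = -0.14560421
φ = arcsin(-0.14560421) = -8.372269°

-8.3723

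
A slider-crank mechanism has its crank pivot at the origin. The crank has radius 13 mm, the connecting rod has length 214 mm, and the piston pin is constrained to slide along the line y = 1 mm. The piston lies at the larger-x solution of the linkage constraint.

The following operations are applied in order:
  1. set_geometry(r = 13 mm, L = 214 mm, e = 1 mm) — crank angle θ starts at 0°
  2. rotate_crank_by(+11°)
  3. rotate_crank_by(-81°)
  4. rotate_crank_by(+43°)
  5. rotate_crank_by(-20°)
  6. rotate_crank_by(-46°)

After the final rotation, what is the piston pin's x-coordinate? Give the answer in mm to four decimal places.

212.8624

set_geometry: r = 13 mm, L = 214 mm, e = 1 mm; θ ← 0°
rotate_crank_by(+11°): θ ← 0° +11° = 11°
rotate_crank_by(-81°): θ ← 11° -81° = -70°
rotate_crank_by(+43°): θ ← -70° +43° = -27°
rotate_crank_by(-20°): θ ← -27° -20° = -47°
rotate_crank_by(-46°): θ ← -47° -46° = -93°
crank pin P = (r cos θ, r sin θ) = (-0.680367, -12.982184)
h = r sin θ − e = -12.982184 − 1 = -13.982184
x = r cos θ + √(L² − h²) = -0.680367 + √(45796.0 − 195.5015) = -0.680367 + 213.542732 = 212.862365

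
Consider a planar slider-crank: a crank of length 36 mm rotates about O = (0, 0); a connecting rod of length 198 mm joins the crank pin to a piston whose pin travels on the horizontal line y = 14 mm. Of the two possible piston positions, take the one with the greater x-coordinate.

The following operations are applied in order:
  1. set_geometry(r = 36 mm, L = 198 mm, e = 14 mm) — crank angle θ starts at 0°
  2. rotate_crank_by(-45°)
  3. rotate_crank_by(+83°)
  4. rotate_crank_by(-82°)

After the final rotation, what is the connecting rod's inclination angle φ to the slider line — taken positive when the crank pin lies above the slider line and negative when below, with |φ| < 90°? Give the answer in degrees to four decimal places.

-11.3621

set_geometry: r = 36 mm, L = 198 mm, e = 14 mm; θ ← 0°
rotate_crank_by(-45°): θ ← 0° -45° = -45°
rotate_crank_by(+83°): θ ← -45° +83° = 38°
rotate_crank_by(-82°): θ ← 38° -82° = -44°
crank pin P = (r cos θ, r sin θ) = (25.896233, -25.007701)
h = r sin θ − e = -25.007701 − 14 = -39.007701
sin φ = h / L = -39.007701 / 198 = -0.19700859
φ = arcsin(-0.19700859) = -11.362084°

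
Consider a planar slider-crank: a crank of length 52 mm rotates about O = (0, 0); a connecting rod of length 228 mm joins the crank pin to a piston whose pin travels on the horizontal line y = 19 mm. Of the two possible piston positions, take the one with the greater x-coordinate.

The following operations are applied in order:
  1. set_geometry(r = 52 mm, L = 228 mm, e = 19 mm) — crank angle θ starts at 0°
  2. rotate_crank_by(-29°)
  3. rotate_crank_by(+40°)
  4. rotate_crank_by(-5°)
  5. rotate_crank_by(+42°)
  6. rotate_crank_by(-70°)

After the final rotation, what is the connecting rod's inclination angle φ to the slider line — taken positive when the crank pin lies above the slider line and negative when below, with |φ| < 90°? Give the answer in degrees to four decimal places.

-9.7163

set_geometry: r = 52 mm, L = 228 mm, e = 19 mm; θ ← 0°
rotate_crank_by(-29°): θ ← 0° -29° = -29°
rotate_crank_by(+40°): θ ← -29° +40° = 11°
rotate_crank_by(-5°): θ ← 11° -5° = 6°
rotate_crank_by(+42°): θ ← 6° +42° = 48°
rotate_crank_by(-70°): θ ← 48° -70° = -22°
crank pin P = (r cos θ, r sin θ) = (48.213560, -19.479543)
h = r sin θ − e = -19.479543 − 19 = -38.479543
sin φ = h / L = -38.479543 / 228 = -0.16876992
φ = arcsin(-0.16876992) = -9.716308°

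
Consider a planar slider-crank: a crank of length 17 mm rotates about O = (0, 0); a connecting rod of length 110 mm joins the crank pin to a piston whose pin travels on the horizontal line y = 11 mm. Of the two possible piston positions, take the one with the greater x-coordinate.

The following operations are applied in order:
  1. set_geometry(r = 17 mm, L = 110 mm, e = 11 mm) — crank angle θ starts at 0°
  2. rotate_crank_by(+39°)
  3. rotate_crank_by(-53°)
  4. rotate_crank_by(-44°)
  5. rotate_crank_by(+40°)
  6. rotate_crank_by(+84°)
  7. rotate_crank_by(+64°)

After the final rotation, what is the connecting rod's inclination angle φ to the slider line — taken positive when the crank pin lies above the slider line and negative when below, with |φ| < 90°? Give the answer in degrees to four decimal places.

set_geometry: r = 17 mm, L = 110 mm, e = 11 mm; θ ← 0°
rotate_crank_by(+39°): θ ← 0° +39° = 39°
rotate_crank_by(-53°): θ ← 39° -53° = -14°
rotate_crank_by(-44°): θ ← -14° -44° = -58°
rotate_crank_by(+40°): θ ← -58° +40° = -18°
rotate_crank_by(+84°): θ ← -18° +84° = 66°
rotate_crank_by(+64°): θ ← 66° +64° = 130°
crank pin P = (r cos θ, r sin θ) = (-10.927389, 13.022756)
h = r sin θ − e = 13.022756 − 11 = 2.022756
sin φ = h / L = 2.022756 / 110 = 0.01838869
φ = arcsin(0.01838869) = 1.053654°

1.0537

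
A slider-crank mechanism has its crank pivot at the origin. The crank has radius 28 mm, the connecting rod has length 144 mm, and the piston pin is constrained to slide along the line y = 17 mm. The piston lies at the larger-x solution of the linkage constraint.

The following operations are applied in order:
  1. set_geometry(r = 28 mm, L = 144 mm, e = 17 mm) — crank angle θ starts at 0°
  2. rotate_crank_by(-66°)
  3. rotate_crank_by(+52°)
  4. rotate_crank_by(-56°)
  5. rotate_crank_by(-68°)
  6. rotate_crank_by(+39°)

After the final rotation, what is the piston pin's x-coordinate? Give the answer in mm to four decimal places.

132.5209

set_geometry: r = 28 mm, L = 144 mm, e = 17 mm; θ ← 0°
rotate_crank_by(-66°): θ ← 0° -66° = -66°
rotate_crank_by(+52°): θ ← -66° +52° = -14°
rotate_crank_by(-56°): θ ← -14° -56° = -70°
rotate_crank_by(-68°): θ ← -70° -68° = -138°
rotate_crank_by(+39°): θ ← -138° +39° = -99°
crank pin P = (r cos θ, r sin θ) = (-4.380165, -27.655274)
h = r sin θ − e = -27.655274 − 17 = -44.655274
x = r cos θ + √(L² − h²) = -4.380165 + √(20736.0 − 1994.0935) = -4.380165 + 136.901083 = 132.520918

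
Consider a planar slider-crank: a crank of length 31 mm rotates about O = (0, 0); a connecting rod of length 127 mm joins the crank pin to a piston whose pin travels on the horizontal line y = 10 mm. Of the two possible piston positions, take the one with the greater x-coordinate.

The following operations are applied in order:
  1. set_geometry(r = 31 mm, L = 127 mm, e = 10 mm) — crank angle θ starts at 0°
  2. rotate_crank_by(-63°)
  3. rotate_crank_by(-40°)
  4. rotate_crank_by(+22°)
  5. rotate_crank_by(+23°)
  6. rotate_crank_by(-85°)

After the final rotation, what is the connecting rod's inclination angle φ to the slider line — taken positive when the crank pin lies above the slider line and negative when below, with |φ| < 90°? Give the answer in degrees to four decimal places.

-13.0405

set_geometry: r = 31 mm, L = 127 mm, e = 10 mm; θ ← 0°
rotate_crank_by(-63°): θ ← 0° -63° = -63°
rotate_crank_by(-40°): θ ← -63° -40° = -103°
rotate_crank_by(+22°): θ ← -103° +22° = -81°
rotate_crank_by(+23°): θ ← -81° +23° = -58°
rotate_crank_by(-85°): θ ← -58° -85° = -143°
crank pin P = (r cos θ, r sin θ) = (-24.757701, -18.656266)
h = r sin θ − e = -18.656266 − 10 = -28.656266
sin φ = h / L = -28.656266 / 127 = -0.22563989
φ = arcsin(-0.22563989) = -13.040509°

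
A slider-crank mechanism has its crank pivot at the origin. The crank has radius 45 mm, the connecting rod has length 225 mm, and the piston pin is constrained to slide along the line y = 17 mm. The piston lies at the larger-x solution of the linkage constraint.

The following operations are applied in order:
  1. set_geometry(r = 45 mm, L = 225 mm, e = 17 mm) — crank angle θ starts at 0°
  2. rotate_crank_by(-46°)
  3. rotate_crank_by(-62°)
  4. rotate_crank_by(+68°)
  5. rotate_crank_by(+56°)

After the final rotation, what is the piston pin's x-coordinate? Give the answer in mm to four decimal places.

set_geometry: r = 45 mm, L = 225 mm, e = 17 mm; θ ← 0°
rotate_crank_by(-46°): θ ← 0° -46° = -46°
rotate_crank_by(-62°): θ ← -46° -62° = -108°
rotate_crank_by(+68°): θ ← -108° +68° = -40°
rotate_crank_by(+56°): θ ← -40° +56° = 16°
crank pin P = (r cos θ, r sin θ) = (43.256776, 12.403681)
h = r sin θ − e = 12.403681 − 17 = -4.596319
x = r cos θ + √(L² − h²) = 43.256776 + √(50625.0 − 21.1261) = 43.256776 + 224.953048 = 268.209824

268.2098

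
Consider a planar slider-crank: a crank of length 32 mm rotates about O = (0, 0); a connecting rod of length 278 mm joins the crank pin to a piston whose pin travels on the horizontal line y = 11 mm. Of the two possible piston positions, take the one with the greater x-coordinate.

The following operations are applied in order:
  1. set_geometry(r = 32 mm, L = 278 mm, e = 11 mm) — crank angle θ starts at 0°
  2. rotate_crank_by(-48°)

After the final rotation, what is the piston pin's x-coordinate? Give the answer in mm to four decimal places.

297.2279

set_geometry: r = 32 mm, L = 278 mm, e = 11 mm; θ ← 0°
rotate_crank_by(-48°): θ ← 0° -48° = -48°
crank pin P = (r cos θ, r sin θ) = (21.412179, -23.780634)
h = r sin θ − e = -23.780634 − 11 = -34.780634
x = r cos θ + √(L² − h²) = 21.412179 + √(77284.0 − 1209.6925) = 21.412179 + 275.815713 = 297.227892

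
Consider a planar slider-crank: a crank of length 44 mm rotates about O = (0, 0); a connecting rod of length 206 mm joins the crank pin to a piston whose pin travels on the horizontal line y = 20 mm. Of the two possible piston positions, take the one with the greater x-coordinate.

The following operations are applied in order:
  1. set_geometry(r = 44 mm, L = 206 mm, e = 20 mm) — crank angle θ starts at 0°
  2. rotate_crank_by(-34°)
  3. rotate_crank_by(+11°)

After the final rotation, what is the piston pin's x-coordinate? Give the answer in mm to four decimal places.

set_geometry: r = 44 mm, L = 206 mm, e = 20 mm; θ ← 0°
rotate_crank_by(-34°): θ ← 0° -34° = -34°
rotate_crank_by(+11°): θ ← -34° +11° = -23°
crank pin P = (r cos θ, r sin θ) = (40.502214, -17.192170)
h = r sin θ − e = -17.192170 − 20 = -37.192170
x = r cos θ + √(L² − h²) = 40.502214 + √(42436.0 − 1383.2575) = 40.502214 + 202.614764 = 243.116977

243.1170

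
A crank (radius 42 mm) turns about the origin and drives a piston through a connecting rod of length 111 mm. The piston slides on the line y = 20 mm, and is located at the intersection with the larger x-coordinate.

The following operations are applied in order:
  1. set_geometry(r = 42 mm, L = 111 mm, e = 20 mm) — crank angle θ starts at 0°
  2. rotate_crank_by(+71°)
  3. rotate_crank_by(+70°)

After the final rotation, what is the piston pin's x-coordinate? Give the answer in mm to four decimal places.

78.1734

set_geometry: r = 42 mm, L = 111 mm, e = 20 mm; θ ← 0°
rotate_crank_by(+71°): θ ← 0° +71° = 71°
rotate_crank_by(+70°): θ ← 71° +70° = 141°
crank pin P = (r cos θ, r sin θ) = (-32.640130, 26.431456)
h = r sin θ − e = 26.431456 − 20 = 6.431456
x = r cos θ + √(L² − h²) = -32.640130 + √(12321.0 − 41.3636) = -32.640130 + 110.813521 = 78.173390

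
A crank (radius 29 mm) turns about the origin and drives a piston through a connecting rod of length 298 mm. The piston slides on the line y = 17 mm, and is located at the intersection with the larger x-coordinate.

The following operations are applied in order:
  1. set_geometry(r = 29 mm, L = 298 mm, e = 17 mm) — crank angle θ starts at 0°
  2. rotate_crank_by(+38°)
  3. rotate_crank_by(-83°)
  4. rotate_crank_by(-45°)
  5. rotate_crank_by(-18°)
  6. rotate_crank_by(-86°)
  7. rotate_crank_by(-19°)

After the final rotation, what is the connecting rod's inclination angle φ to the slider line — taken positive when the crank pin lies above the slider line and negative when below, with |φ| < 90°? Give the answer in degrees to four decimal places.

-0.2318

set_geometry: r = 29 mm, L = 298 mm, e = 17 mm; θ ← 0°
rotate_crank_by(+38°): θ ← 0° +38° = 38°
rotate_crank_by(-83°): θ ← 38° -83° = -45°
rotate_crank_by(-45°): θ ← -45° -45° = -90°
rotate_crank_by(-18°): θ ← -90° -18° = -108°
rotate_crank_by(-86°): θ ← -108° -86° = -194°
rotate_crank_by(-19°): θ ← -194° -19° = -213°
crank pin P = (r cos θ, r sin θ) = (-24.321446, 15.794532)
h = r sin θ − e = 15.794532 − 17 = -1.205468
sin φ = h / L = -1.205468 / 298 = -0.00404519
φ = arcsin(-0.00404519) = -0.231773°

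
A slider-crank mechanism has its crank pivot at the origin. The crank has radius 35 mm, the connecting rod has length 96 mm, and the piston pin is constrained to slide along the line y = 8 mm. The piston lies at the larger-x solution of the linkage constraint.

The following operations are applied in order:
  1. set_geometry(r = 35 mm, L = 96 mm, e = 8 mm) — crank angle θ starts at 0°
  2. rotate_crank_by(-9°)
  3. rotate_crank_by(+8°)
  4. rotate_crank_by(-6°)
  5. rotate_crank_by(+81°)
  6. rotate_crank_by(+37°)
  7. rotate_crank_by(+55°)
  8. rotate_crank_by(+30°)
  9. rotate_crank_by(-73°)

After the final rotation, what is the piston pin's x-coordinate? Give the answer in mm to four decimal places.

74.5327

set_geometry: r = 35 mm, L = 96 mm, e = 8 mm; θ ← 0°
rotate_crank_by(-9°): θ ← 0° -9° = -9°
rotate_crank_by(+8°): θ ← -9° +8° = -1°
rotate_crank_by(-6°): θ ← -1° -6° = -7°
rotate_crank_by(+81°): θ ← -7° +81° = 74°
rotate_crank_by(+37°): θ ← 74° +37° = 111°
rotate_crank_by(+55°): θ ← 111° +55° = 166°
rotate_crank_by(+30°): θ ← 166° +30° = 196°
rotate_crank_by(-73°): θ ← 196° -73° = 123°
crank pin P = (r cos θ, r sin θ) = (-19.062366, 29.353470)
h = r sin θ − e = 29.353470 − 8 = 21.353470
x = r cos θ + √(L² − h²) = -19.062366 + √(9216.0 − 455.9707) = -19.062366 + 93.595028 = 74.532662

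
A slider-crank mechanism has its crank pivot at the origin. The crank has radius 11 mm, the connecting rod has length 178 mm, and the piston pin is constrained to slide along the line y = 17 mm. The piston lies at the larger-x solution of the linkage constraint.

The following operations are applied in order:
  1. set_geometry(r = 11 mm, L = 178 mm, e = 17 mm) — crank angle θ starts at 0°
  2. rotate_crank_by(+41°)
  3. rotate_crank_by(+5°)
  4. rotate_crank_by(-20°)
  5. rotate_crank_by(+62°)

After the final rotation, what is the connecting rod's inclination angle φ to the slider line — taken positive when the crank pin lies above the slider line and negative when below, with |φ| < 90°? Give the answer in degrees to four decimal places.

set_geometry: r = 11 mm, L = 178 mm, e = 17 mm; θ ← 0°
rotate_crank_by(+41°): θ ← 0° +41° = 41°
rotate_crank_by(+5°): θ ← 41° +5° = 46°
rotate_crank_by(-20°): θ ← 46° -20° = 26°
rotate_crank_by(+62°): θ ← 26° +62° = 88°
crank pin P = (r cos θ, r sin θ) = (0.383894, 10.993299)
h = r sin θ − e = 10.993299 − 17 = -6.006701
sin φ = h / L = -6.006701 / 178 = -0.03374551
φ = arcsin(-0.03374551) = -1.933842°

-1.9338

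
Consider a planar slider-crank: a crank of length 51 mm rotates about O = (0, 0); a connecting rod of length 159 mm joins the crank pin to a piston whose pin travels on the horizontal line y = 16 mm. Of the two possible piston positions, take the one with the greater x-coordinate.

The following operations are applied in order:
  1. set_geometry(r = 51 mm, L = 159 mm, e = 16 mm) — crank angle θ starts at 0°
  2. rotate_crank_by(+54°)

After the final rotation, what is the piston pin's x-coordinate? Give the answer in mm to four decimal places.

set_geometry: r = 51 mm, L = 159 mm, e = 16 mm; θ ← 0°
rotate_crank_by(+54°): θ ← 0° +54° = 54°
crank pin P = (r cos θ, r sin θ) = (29.977048, 41.259867)
h = r sin θ − e = 41.259867 − 16 = 25.259867
x = r cos θ + √(L² − h²) = 29.977048 + √(25281.0 − 638.0609) = 29.977048 + 156.980697 = 186.957745

186.9577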